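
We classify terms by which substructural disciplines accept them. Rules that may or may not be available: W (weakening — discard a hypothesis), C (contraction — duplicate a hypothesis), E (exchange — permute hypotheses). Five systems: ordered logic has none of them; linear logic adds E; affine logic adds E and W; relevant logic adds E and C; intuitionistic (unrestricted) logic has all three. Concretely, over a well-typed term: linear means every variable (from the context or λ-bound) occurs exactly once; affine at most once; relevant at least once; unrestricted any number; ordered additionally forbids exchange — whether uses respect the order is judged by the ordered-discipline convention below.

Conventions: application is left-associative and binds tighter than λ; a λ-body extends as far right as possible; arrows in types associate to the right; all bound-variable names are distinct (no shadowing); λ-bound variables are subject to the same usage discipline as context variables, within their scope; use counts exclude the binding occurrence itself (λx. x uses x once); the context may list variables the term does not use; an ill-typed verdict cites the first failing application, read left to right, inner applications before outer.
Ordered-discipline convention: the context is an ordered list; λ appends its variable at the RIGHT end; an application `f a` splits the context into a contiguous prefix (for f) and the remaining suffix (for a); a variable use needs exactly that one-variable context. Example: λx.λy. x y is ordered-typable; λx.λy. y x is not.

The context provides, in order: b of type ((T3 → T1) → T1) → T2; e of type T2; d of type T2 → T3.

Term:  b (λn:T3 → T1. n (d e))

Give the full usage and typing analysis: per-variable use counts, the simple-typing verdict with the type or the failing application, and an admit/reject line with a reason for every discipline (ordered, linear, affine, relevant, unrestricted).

usage: b ×1; e ×1; d ×1; n (λ-bound) ×1
uses in reading order: b, n, d, e
typing: well-typed at T2
ordered: ✗, use order b, n, d, e needs exchange
linear: ✓, exactly-once usage across b, e, d, n
affine: ✓, b, e, d, n: no repeats, contraction unneeded
relevant: ✓, at least one use each (b, e, d, n)
unrestricted: ✓, type-checks (T2) and nothing is barred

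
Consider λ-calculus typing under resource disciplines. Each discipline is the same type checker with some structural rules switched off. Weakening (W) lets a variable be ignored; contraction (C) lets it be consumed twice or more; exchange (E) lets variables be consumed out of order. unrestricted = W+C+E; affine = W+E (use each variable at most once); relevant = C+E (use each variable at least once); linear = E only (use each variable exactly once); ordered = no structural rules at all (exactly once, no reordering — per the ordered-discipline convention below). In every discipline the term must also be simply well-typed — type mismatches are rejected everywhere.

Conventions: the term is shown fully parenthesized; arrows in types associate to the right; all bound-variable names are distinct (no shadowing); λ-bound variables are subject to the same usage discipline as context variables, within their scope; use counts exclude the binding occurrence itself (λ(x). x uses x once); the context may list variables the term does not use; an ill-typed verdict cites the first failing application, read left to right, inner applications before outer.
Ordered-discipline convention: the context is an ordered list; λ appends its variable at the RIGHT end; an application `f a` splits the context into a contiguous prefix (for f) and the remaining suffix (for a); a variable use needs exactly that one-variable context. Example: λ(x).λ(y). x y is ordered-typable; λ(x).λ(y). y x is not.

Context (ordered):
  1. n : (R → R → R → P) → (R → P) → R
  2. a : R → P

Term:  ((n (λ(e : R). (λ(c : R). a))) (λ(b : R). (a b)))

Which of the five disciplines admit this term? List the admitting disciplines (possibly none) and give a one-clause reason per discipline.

admitting disciplines: unrestricted
variable uses: n: 1, a: 2, e (λ-bound): 0, c (λ-bound): 0, b (λ-bound): 1
order of uses: n, a, a, b
typing: ✓ — R
ordered ✗ (uses contraction: a ×2; e, c never used (weakening))
linear ✗ (uses contraction: a ×2; e, c never used (weakening))
affine ✗ (uses contraction: a ×2)
relevant ✗ (e, c never used (weakening))
unrestricted ✓ (well-typed at R; no restrictions here)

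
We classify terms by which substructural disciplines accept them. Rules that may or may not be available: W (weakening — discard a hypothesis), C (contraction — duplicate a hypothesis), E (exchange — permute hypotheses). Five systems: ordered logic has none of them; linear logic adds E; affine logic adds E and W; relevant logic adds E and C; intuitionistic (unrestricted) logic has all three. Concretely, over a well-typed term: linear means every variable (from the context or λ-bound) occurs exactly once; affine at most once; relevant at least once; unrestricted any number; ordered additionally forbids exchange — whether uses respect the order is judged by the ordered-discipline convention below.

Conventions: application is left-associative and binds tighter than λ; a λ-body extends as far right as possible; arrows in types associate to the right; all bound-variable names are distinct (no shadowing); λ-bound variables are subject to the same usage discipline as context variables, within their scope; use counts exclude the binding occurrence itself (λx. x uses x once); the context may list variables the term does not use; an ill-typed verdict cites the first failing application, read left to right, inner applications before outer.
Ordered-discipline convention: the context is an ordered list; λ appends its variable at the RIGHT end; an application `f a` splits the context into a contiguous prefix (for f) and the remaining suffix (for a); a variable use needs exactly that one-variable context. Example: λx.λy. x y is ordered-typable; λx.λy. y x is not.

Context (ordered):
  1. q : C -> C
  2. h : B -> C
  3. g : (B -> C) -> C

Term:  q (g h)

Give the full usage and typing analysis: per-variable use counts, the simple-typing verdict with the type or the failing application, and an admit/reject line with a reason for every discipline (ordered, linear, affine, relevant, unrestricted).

variable uses: q: 1, h: 1, g: 1
use order (left to right): q, g, h
typing: well-typed at C
ordered ✗ (no ordered split (uses run q, g, h))
linear ✓ (single use per variable (q, h, g))
affine ✓ (q, h, g: no repeats, contraction unneeded)
relevant ✓ (none of q, h, g goes unused)
unrestricted ✓ (typability at C is all that's needed)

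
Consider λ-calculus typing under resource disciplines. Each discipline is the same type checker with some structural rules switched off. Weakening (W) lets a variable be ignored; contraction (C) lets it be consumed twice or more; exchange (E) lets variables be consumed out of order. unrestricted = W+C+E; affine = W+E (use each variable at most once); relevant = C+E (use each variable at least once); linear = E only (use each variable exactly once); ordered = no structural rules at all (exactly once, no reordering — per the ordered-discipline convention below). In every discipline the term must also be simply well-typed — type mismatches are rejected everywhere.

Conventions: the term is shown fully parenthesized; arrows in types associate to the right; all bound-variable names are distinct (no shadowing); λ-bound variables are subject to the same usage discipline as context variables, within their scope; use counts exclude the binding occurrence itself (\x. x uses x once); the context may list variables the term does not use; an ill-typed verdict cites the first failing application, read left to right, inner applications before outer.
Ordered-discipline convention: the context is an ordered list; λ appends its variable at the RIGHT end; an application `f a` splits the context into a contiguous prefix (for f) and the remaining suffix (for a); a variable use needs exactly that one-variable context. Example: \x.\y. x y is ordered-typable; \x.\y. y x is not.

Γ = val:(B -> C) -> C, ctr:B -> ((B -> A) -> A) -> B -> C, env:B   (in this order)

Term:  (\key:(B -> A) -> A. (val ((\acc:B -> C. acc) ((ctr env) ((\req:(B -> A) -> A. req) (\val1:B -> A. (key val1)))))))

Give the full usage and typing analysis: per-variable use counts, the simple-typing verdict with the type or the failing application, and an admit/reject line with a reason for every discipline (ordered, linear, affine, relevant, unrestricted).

counts: val: 1, ctr: 1, env: 1, key [bound]: 1, acc [bound]: 1, req [bound]: 1, val1 [bound]: 1
uses in reading order: val, acc, ctr, env, req, key, val1
typing: the term checks, with type ((B -> A) -> A) -> C
ordered ✓ (val, ctr, env, key, acc, req, val1: once each, no exchange needed)
linear ✓ (exactly-once usage across val, ctr, env, key, acc, req, val1)
affine ✓ (val, ctr, env, key, acc, req, val1: no repeats, contraction unneeded)
relevant ✓ (at least one use each (val, ctr, env, key, acc, req, val1))
unrestricted ✓ (simply typable at ((B -> A) -> A) -> C; W, C, E all held)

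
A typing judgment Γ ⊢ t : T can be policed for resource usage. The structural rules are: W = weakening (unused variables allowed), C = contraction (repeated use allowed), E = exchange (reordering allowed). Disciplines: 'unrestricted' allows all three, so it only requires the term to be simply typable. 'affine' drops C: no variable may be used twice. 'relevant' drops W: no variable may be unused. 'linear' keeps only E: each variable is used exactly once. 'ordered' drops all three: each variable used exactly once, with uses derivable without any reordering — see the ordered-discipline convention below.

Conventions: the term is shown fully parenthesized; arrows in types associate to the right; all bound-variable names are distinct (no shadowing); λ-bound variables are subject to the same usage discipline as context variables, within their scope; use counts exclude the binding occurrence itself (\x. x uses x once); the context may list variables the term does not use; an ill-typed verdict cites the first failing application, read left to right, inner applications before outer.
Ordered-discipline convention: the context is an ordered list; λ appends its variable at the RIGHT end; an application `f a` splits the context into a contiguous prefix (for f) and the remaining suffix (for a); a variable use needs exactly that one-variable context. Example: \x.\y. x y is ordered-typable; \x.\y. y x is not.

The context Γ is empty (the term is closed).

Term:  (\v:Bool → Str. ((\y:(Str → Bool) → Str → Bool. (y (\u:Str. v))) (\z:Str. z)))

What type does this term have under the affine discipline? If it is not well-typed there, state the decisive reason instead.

not well-typed under affine — the type mismatch rejects it
variable uses: v (bound)=1, y (bound)=1, u (bound)=0, z (bound)=1
left-to-right use order: y, v, z
typing: ill-typed: an application expects Str → Bool but receives Str → Bool → Str
summary: ordered ✗ · linear ✗ · affine ✗ · relevant ✗ · unrestricted ✗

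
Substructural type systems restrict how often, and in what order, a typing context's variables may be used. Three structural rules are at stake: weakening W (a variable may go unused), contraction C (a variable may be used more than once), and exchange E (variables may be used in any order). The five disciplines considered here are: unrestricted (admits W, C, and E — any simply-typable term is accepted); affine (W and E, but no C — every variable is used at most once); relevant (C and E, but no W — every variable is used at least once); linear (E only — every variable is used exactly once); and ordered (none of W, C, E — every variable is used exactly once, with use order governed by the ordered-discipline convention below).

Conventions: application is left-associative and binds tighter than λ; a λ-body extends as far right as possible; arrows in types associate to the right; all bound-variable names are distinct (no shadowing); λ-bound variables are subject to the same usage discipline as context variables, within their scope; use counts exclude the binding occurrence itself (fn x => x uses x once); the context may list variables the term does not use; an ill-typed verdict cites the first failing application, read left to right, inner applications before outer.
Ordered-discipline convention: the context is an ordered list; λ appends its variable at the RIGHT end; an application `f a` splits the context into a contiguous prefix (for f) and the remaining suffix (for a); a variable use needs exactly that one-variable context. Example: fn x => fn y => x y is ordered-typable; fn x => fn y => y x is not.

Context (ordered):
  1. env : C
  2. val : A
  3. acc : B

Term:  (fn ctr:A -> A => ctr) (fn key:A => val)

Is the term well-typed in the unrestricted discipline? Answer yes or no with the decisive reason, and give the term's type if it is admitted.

yes — typability at A -> A is all that's needed; term : A -> A
counts: env: 0; val: 1; acc: 0; ctr [bound]: 1; key [bound]: 0
left-to-right use order: ctr, val
typing: well-typed at A -> A
all disciplines: ordered ✗, linear ✗, affine ✓, relevant ✗, unrestricted ✓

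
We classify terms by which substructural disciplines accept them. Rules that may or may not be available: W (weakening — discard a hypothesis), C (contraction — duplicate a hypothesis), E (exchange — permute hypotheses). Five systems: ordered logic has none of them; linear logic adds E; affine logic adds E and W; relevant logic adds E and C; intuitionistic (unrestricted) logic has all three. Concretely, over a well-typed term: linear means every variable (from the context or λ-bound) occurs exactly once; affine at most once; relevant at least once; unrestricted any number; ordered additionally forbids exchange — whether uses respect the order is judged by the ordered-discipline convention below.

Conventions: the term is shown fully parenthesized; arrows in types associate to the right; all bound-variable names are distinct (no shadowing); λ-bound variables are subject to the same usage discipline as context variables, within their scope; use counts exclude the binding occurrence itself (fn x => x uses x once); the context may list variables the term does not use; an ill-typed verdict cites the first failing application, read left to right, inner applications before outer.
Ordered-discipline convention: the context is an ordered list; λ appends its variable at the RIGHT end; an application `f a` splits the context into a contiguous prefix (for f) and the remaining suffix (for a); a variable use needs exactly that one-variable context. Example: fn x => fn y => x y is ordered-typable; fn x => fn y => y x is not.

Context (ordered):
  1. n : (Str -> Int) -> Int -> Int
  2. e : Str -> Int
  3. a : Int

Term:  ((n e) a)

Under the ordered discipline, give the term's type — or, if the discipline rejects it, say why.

term : Int
variable uses: n ×1; e ×1; a ×1
use order (left to right): n, e, a
typing: the term checks, with type Int
summary: ordered ✓, linear ✓, affine ✓, relevant ✓, unrestricted ✓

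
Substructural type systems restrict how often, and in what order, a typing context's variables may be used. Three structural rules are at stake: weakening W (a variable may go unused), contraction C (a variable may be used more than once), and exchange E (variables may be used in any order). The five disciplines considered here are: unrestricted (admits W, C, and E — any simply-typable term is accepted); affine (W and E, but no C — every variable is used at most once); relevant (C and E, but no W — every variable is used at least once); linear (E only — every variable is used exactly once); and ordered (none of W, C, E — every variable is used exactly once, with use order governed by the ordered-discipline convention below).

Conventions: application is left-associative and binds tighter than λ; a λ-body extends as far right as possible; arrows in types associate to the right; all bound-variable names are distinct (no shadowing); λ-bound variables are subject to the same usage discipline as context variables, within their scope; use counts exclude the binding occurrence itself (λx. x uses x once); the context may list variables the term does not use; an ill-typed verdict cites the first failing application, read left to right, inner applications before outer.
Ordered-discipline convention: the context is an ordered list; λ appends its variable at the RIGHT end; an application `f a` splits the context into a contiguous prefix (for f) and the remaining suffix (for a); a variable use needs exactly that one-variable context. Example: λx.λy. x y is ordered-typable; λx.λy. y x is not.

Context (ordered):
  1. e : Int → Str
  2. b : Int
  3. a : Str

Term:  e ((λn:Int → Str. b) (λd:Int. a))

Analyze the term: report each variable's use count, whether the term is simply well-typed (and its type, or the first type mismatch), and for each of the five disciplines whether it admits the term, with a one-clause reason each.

variable uses: e: 1×; b: 1×; a: 1×; n (λ-bound): 0×; d (λ-bound): 0×
left-to-right use order: e, b, a
typing: ✓ — Str
ordered: ✗ — n, d never used (weakening)
linear: ✗ — n, d never used (weakening)
affine: ✓ — no duplicate uses among e, b, a, n, d
relevant: ✗ — n, d never used (weakening)
unrestricted: ✓ — simply typable at Str; W, C, E all held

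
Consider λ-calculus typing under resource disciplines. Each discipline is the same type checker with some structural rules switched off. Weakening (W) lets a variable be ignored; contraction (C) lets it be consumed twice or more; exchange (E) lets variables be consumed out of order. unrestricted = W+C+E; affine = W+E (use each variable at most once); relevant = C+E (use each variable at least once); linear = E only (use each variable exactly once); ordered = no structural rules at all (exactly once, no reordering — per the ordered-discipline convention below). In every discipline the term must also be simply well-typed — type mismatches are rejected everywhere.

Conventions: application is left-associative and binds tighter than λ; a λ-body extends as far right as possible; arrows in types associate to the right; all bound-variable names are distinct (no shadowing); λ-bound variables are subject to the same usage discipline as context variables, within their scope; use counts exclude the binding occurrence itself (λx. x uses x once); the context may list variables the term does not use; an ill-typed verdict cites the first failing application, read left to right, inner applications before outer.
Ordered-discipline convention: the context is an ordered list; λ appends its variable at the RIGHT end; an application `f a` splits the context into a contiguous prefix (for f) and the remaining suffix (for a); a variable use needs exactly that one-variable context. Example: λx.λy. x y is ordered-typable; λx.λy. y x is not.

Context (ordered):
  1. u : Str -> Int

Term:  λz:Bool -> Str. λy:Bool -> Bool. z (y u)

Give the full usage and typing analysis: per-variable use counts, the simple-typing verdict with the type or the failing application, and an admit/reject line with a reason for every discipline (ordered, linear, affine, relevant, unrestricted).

variable uses: u ×1; z (λ-bound) ×1; y (λ-bound) ×1
left-to-right use order: z, y, u
typing: ill-typed: an application expects Bool but receives Str -> Int
ordered ✗ (the type mismatch rejects it)
linear ✗ (not simply typable)
affine ✗ (fails simple typing)
relevant ✗ (a type mismatch blocks all five)
unrestricted ✗ (the type mismatch rejects it)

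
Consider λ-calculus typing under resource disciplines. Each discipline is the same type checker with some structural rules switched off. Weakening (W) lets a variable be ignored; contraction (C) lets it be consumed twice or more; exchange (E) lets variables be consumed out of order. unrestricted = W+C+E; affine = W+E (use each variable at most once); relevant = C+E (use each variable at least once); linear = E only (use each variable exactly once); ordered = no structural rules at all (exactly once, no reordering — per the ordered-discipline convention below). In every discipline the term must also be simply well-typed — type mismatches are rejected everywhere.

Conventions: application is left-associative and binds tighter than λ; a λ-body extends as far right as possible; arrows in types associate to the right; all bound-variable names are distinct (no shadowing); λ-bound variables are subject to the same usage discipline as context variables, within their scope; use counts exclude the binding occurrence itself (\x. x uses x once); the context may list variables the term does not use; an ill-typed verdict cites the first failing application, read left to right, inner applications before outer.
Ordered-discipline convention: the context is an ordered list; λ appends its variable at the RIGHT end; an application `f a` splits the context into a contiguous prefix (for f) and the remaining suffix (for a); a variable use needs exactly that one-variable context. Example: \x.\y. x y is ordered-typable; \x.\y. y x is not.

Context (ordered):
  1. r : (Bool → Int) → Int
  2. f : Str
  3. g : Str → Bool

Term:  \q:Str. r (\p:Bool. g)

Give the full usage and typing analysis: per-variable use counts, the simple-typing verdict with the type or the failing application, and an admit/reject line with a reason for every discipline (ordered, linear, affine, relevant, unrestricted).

use counts: r: 1×, f: 0×, g: 1×, q (λ-bound): 0×, p (λ-bound): 0×
left-to-right use order: r, g
typing: ill-typed: an application expects Bool → Int but receives Bool → Str → Bool
ordered: ✗, a type mismatch blocks all five
linear: ✗, the type mismatch rejects it
affine: ✗, not simply typable
relevant: ✗, fails simple typing
unrestricted: ✗, a type mismatch blocks all five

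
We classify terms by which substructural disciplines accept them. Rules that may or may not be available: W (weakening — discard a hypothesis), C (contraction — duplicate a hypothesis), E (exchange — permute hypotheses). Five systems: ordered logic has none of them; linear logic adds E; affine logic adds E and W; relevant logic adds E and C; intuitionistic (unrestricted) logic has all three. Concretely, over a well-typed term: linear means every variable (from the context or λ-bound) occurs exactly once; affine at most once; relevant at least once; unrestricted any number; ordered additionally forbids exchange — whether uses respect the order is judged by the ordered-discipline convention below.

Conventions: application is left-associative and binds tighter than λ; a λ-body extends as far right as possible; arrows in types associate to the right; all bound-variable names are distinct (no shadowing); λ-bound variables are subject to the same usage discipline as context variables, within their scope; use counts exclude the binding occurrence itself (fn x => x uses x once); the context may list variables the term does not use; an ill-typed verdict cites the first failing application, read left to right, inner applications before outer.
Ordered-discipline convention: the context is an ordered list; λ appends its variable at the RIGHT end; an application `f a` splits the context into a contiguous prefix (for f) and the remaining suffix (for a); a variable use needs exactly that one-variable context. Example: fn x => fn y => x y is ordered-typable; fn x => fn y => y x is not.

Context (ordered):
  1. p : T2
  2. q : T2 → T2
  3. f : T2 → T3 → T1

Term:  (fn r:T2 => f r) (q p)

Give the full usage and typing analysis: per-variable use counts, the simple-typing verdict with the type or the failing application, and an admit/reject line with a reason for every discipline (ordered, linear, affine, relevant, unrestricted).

usage: p: 1, q: 1, f: 1, r (λ-bound): 1
use order (left to right): f, r, q, p
typing: well-typed — term : T3 → T1
ordered: ✗, no contiguous prefix/suffix split fits f, r, q, p
linear: ✓, p, q, f, r: one use apiece
affine: ✓, no duplicate uses among p, q, f, r
relevant: ✓, none of p, q, f, r goes unused
unrestricted: ✓, simply typable at T3 → T1; W, C, E all held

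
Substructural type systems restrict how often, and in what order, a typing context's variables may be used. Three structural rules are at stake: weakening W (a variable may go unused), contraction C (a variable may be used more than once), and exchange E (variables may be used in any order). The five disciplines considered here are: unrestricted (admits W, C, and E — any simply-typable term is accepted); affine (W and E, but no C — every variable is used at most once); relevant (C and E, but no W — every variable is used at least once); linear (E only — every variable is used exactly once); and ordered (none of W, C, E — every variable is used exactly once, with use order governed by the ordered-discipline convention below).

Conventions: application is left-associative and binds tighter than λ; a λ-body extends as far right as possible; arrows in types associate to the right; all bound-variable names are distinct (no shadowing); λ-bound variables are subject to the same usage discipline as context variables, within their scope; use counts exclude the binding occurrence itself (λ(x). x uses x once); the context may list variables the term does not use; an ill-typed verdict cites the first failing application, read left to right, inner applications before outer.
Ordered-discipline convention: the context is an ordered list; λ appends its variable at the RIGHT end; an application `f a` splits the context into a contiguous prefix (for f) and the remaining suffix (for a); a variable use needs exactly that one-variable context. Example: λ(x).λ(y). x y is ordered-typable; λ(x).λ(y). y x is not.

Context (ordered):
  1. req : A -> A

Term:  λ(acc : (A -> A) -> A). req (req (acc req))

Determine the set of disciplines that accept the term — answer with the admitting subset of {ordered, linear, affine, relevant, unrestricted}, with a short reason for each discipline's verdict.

admitted in: relevant, unrestricted
variable uses: req=3, acc (bound)=1
order of uses: req, req, acc, req
typing: well-typed at ((A -> A) -> A) -> A
ordered: ✗ — uses contraction: req ×3
linear: ✗ — uses contraction: req ×3
affine: ✗ — uses contraction: req ×3
relevant: ✓ — at least one use each (req, acc)
unrestricted: ✓ — type-checks (((A -> A) -> A) -> A) and nothing is barred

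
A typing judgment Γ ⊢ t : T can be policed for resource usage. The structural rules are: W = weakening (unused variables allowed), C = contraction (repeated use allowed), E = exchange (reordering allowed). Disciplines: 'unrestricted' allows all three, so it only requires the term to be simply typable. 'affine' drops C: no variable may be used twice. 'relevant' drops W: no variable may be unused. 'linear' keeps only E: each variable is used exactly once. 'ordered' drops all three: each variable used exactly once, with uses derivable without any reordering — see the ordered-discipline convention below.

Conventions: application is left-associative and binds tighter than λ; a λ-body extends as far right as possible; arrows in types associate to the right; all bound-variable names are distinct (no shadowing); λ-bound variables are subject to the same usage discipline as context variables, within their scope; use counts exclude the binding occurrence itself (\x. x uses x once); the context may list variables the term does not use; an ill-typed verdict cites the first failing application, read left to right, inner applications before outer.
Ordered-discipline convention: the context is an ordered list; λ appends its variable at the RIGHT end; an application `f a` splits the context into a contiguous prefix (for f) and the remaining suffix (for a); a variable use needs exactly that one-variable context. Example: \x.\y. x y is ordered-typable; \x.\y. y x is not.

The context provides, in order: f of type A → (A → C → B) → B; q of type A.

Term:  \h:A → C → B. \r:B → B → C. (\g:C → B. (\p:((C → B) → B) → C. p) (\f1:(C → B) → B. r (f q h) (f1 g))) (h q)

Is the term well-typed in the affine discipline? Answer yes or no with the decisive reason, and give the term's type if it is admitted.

no — needs contraction — q ×2, h ×2
use counts: f: 1×; q: 2×; h (λ-bound): 2×; r (λ-bound): 1×; g (λ-bound): 1×; p (λ-bound): 1×; f1 (λ-bound): 1×
order of uses: p, r, f, q, h, f1, g, h, q
typing: the term checks, with type (A → C → B) → (B → B → C) → ((C → B) → B) → C
all disciplines: ordered ✗ · linear ✗ · affine ✗ · relevant ✓ · unrestricted ✓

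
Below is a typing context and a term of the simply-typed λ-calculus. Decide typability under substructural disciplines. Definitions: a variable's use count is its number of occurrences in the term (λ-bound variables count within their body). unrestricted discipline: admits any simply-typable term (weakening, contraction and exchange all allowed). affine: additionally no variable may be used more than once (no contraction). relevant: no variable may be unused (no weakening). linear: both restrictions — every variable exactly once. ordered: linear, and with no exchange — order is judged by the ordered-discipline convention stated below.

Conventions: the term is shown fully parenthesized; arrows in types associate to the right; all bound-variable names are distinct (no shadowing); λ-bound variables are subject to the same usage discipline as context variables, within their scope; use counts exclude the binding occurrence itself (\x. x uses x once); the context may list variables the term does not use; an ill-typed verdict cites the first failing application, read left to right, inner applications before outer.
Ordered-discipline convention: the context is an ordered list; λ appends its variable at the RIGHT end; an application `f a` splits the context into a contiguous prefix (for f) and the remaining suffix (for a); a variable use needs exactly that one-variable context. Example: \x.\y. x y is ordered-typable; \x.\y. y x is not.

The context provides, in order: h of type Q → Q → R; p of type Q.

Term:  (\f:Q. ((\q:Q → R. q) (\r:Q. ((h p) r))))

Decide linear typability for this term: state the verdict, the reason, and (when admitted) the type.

no — f never used (weakening)
counts: h ×1, p ×1, f (bound) ×0, q (bound) ×1, r (bound) ×1
uses in reading order: q, h, p, r
typing: the term checks, with type Q → Q → R
summary: ordered ✗; linear ✗; affine ✓; relevant ✗; unrestricted ✓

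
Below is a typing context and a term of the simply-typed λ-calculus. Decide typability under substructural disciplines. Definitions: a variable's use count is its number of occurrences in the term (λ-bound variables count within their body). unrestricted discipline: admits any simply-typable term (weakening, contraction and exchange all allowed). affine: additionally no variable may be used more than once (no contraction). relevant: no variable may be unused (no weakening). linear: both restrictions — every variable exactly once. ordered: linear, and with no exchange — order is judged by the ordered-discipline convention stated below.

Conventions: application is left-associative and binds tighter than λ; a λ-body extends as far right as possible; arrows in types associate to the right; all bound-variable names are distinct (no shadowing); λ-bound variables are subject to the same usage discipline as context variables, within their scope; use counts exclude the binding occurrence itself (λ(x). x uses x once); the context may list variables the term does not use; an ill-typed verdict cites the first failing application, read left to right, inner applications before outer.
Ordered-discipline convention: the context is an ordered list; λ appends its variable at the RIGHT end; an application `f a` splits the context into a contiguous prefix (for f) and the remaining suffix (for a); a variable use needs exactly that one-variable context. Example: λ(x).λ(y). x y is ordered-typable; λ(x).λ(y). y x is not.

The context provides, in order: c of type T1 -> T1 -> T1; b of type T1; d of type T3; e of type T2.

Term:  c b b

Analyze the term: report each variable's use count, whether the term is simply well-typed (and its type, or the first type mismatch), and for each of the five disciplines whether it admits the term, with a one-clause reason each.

usage: c: 1, b: 2, d: 0, e: 0
use order (left to right): c, b, b
typing: well-typed at T1
ordered: ✗ — needs contraction — b ×2; d, e left unused
linear: ✗ — needs contraction — b ×2; d, e left unused
affine: ✗ — needs contraction — b ×2
relevant: ✗ — d, e left unused
unrestricted: ✓ — simply typable at T1; W, C, E all held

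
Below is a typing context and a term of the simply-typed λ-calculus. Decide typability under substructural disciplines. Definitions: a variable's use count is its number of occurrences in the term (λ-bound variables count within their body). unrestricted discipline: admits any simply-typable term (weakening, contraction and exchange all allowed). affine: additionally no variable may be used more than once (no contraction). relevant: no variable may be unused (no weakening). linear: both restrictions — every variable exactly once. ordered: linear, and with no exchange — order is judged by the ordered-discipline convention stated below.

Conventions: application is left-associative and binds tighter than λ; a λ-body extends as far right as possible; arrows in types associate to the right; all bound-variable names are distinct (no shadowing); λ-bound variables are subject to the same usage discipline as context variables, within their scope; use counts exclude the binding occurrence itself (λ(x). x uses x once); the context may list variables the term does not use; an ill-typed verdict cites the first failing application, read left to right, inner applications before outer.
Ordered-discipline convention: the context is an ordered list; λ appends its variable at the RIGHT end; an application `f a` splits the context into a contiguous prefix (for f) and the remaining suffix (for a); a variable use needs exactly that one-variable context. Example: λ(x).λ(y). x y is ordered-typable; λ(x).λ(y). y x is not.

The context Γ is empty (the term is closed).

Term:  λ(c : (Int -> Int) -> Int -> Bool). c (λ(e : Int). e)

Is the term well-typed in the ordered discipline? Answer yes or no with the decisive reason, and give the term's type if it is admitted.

yes — c, e once each; derivable with no W/C/E; term : ((Int -> Int) -> Int -> Bool) -> Int -> Bool
usage: c [bound] ×1; e [bound] ×1
use order (left to right): c, e
typing: ✓ — ((Int -> Int) -> Int -> Bool) -> Int -> Bool
across the five disciplines: ordered ✓ | linear ✓ | affine ✓ | relevant ✓ | unrestricted ✓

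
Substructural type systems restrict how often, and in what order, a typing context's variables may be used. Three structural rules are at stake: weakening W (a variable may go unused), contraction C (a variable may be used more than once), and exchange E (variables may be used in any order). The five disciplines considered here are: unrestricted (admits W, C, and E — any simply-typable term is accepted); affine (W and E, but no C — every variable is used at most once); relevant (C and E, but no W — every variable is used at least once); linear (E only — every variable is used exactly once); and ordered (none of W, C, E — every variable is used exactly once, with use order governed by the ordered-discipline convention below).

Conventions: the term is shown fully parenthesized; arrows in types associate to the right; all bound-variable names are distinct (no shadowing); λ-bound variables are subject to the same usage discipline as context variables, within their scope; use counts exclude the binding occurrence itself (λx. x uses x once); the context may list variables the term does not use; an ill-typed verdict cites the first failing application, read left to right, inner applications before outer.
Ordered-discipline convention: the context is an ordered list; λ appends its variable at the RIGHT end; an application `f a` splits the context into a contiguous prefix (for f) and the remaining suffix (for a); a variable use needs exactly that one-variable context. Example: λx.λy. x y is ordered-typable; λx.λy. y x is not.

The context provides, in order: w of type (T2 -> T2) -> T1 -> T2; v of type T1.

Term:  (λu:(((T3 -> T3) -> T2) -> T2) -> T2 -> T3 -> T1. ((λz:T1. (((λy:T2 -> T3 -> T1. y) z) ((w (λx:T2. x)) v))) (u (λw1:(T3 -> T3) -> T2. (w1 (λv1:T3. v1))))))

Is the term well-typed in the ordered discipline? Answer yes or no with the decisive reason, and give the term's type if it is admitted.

no — fails simple typing
use counts: w: 1; v: 1; u [bound]: 1; z [bound]: 1; y [bound]: 1; x [bound]: 1; w1 [bound]: 1; v1 [bound]: 1
use order (left to right): y, z, w, x, v, u, w1, v1
typing: ill-typed: an argument T1 mismatches the expected T2 -> T3 -> T1
per-discipline verdicts: ordered ✗ | linear ✗ | affine ✗ | relevant ✗ | unrestricted ✗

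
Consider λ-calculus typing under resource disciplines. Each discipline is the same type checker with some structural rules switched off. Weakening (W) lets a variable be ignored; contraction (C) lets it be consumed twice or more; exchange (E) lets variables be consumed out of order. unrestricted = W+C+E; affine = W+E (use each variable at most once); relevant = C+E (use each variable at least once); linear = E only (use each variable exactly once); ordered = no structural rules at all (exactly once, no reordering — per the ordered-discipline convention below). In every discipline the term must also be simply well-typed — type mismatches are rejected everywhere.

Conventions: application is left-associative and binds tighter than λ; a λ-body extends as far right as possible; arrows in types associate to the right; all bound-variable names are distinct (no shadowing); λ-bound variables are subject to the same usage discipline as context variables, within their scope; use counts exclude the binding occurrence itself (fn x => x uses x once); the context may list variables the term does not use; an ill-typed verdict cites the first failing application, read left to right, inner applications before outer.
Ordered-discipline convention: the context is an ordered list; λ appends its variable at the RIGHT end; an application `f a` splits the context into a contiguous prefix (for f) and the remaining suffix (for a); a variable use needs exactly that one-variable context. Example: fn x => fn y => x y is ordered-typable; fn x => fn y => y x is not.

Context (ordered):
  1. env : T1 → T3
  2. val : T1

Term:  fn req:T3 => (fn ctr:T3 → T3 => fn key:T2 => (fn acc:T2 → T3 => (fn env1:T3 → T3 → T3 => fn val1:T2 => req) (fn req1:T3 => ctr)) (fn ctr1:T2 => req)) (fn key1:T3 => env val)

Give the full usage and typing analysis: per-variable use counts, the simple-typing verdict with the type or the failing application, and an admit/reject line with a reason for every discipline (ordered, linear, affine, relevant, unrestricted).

variable uses: env: 1; val: 1; req (bound): 2; ctr (bound): 1; key (bound): 0; acc (bound): 0; env1 (bound): 0; val1 (bound): 0; req1 (bound): 0; ctr1 (bound): 0; key1 (bound): 0
left-to-right use order: req, ctr, req, env, val
typing: the term checks, with type T3 → T2 → T2 → T3
ordered ✗ (needs contraction — req ×2; key, acc, env1, val1, req1, ctr1, key1 left unused)
linear ✗ (needs contraction — req ×2; key, acc, env1, val1, req1, ctr1, key1 left unused)
affine ✗ (needs contraction — req ×2)
relevant ✗ (key, acc, env1, val1, req1, ctr1, key1 left unused)
unrestricted ✓ (well-typed at T3 → T2 → T2 → T3; no restrictions here)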